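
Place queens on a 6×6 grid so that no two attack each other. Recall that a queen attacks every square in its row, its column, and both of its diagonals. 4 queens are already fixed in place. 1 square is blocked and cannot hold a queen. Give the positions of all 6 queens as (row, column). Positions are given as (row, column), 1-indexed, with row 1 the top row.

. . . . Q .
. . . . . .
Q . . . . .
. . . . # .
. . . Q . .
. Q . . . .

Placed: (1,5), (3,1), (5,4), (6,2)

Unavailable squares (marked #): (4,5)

(1,5) (2,3) (3,1) (4,6) (5,4) (6,2)

Row 2: attacked by (1,5)→{4,5,6}; (3,1)→{1,2}; (5,4)→{1,4}; (6,2)→{2,6}. Safe: 3. Place at column 3.
Row 4: attacked by (1,5)→{2,5}; (2,3)→{1,3,5}; (3,1)→{1,2}; (5,4)→{3,4,5}; (6,2)→{2,4}. Blocked: 5. Safe: 6. Place at column 6.
Columns [5, 3, 1, 6, 4, 2], r−c [-4, -1, 2, -2, 1, 4], r+c [6, 5, 4, 10, 9, 8] are all distinct, so no two queens attack.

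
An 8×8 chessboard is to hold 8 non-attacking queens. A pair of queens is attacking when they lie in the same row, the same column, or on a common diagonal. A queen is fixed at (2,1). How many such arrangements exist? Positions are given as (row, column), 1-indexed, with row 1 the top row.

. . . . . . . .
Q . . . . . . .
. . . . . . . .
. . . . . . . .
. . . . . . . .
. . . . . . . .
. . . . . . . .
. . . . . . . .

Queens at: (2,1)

Branch on row 1: col 3 → 1; col 4 → 2; col 5 → 3; col 6 → 1; col 7 → 1; col 8 → 0.
Sum: 1 + 2 + 3 + 1 + 1 + 0 = 8.

8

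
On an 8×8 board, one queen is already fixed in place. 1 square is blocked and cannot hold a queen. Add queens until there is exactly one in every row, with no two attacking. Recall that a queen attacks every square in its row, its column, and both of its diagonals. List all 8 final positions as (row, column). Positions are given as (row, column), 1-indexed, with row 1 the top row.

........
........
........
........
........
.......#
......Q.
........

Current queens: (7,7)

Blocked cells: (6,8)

(1,6) (2,1) (3,5) (4,2) (5,8) (6,3) (7,7) (8,4)

Row 1: attacked by (7,7)→{1,7}. Safe: 2, 3, 4, 5, 6, 8. Place at column 6.
Row 2: attacked by (1,6)→{5,6,7}; (7,7)→{2,7}. Safe: 1, 3, 4, 8. Place at column 1.
Row 3: attacked by (1,6)→{4,6,8}; (2,1)→{1,2}; (7,7)→{3,7}. Safe: 5. Place at column 5.
Row 4: attacked by (1,6)→{3,6}; (2,1)→{1,3}; (3,5)→{4,5,6}; (7,7)→{4,7}. Safe: 2, 8. Place at column 2.
Row 5: attacked by (1,6)→{2,6}; (2,1)→{1,4}; (3,5)→{3,5,7}; (4,2)→{1,2,3}; (7,7)→{5,7}. Safe: 8. Place at column 8.
Row 6: attacked by (1,6)→{1,6}; (2,1)→{1,5}; (3,5)→{2,5,8}; (4,2)→{2,4}; (5,8)→{7,8}; (7,7)→{6,7,8}. Blocked: 8. Safe: 3. Place at column 3.
Row 8: attacked by (1,6)→{6}; (2,1)→{1,7}; (3,5)→{5}; (4,2)→{2,6}; (5,8)→{5,8}; (6,3)→{1,3,5}; (7,7)→{6,7,8}. Safe: 4. Place at column 4.
Columns [6, 1, 5, 2, 8, 3, 7, 4], r−c [-5, 1, -2, 2, -3, 3, 0, 4], r+c [7, 3, 8, 6, 13, 9, 14, 12] are all distinct, so no two queens attack.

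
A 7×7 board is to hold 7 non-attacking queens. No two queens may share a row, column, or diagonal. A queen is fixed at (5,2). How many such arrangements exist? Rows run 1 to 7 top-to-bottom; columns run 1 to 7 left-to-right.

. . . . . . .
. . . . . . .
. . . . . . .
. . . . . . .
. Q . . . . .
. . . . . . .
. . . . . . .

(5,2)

Branch on row 1: col 1 → 1; col 3 → 1; col 4 → 2; col 5 → 1; col 7 → 1.
Sum: 1 + 1 + 2 + 1 + 1 = 6.

6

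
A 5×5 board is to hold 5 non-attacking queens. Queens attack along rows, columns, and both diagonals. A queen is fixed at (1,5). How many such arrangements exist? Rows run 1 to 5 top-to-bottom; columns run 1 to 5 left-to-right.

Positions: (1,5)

Branch on row 2: col 1 → 0; col 2 → 1; col 3 → 1.
Sum: 0 + 1 + 1 = 2.

2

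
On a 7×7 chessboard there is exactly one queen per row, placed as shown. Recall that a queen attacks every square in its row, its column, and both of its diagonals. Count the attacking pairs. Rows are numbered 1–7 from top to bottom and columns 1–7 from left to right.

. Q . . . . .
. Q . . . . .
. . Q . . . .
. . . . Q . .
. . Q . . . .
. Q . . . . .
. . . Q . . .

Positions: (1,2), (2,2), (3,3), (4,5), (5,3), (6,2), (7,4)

Same column: (1,2)–(2,2) (column 2); (1,2)–(6,2) (column 2); (2,2)–(6,2) (column 2); (3,3)–(5,3) (column 3).
Same diagonal: (1,2)–(4,5) (|1−4| = |2−5| = 3); (2,2)–(3,3) (|2−3| = |2−3| = 1); (5,3)–(6,2) (|5−6| = |3−2| = 1).
Total attacking pairs: 7.

7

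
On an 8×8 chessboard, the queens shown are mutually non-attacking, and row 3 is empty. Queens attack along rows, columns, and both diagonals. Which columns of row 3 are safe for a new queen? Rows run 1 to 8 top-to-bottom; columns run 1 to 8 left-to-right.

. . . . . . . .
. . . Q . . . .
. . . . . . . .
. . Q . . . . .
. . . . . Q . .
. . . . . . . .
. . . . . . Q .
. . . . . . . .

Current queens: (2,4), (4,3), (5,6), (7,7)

(2,4) attacks row 3 at column 4 and diagonals 3, 5.
(4,3) attacks row 3 at column 3 and diagonals 2, 4.
(5,6) attacks row 3 at column 6 and diagonals 4, 8.
(7,7) attacks row 3 at column 7 and diagonals 3.
Attacked columns: {2, 3, 4, 5, 6, 7, 8}. Safe: {1}.

columns 1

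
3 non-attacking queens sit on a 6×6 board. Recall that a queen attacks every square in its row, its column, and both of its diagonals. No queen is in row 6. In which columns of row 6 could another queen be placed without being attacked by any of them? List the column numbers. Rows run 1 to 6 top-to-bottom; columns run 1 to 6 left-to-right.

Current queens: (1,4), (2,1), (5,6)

(1,4) attacks row 6 at column 4.
(2,1) attacks row 6 at column 1 and diagonals 5.
(5,6) attacks row 6 at column 6 and diagonals 5.
Attacked columns: {1, 4, 5, 6}. Safe: {2, 3}.

columns 2, 3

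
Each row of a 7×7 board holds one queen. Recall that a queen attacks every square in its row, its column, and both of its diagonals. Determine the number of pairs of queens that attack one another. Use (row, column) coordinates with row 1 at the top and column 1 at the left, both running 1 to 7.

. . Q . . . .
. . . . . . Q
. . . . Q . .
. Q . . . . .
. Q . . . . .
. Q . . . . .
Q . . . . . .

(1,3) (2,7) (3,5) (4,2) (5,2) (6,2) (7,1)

7

Same column: (4,2)–(5,2) (column 2); (4,2)–(6,2) (column 2); (5,2)–(6,2) (column 2).
Same diagonal: (1,3)–(3,5) (|1−3| = |3−5| = 2); (3,5)–(6,2) (|3−6| = |5−2| = 3); (3,5)–(7,1) (|3−7| = |5−1| = 4); (6,2)–(7,1) (|6−7| = |2−1| = 1).
Total attacking pairs: 7.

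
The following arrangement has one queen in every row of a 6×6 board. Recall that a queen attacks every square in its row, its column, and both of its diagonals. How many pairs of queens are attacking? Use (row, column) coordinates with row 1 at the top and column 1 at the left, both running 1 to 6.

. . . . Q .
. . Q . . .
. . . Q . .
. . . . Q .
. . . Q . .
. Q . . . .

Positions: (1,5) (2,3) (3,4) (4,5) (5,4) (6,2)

6

Same column: (1,5)–(4,5) (column 5); (3,4)–(5,4) (column 4).
Same diagonal: (2,3)–(3,4) (|2−3| = |3−4| = 1); (2,3)–(4,5) (|2−4| = |3−5| = 2); (3,4)–(4,5) (|3−4| = |4−5| = 1); (4,5)–(5,4) (|4−5| = |5−4| = 1).
Total attacking pairs: 6.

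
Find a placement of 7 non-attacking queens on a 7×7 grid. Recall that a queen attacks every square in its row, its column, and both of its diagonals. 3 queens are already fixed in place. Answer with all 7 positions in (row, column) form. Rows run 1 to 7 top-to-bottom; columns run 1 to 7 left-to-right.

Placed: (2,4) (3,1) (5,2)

(1,7) (2,4) (3,1) (4,5) (5,2) (6,6) (7,3)

Row 1: attacked by (2,4)→{3,4,5}; (3,1)→{1,3}; (5,2)→{2,6}. Safe: 7. Place at column 7.
Row 4: attacked by (1,7)→{4,7}; (2,4)→{2,4,6}; (3,1)→{1,2}; (5,2)→{1,2,3}. Safe: 5. Place at column 5.
Row 6: attacked by (1,7)→{2,7}; (2,4)→{4}; (3,1)→{1,4}; (4,5)→{3,5,7}; (5,2)→{1,2,3}. Safe: 6. Place at column 6.
Row 7: attacked by (1,7)→{1,7}; (2,4)→{4}; (3,1)→{1,5}; (4,5)→{2,5}; (5,2)→{2,4}; (6,6)→{5,6,7}. Safe: 3. Place at column 3.
Columns [7, 4, 1, 5, 2, 6, 3], r−c [-6, -2, 2, -1, 3, 0, 4], r+c [8, 6, 4, 9, 7, 12, 10] are all distinct, so no two queens attack.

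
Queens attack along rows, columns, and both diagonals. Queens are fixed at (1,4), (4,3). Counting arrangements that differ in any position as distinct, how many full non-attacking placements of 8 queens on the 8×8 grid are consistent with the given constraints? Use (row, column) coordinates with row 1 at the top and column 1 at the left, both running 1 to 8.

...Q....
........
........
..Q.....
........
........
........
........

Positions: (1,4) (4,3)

6

Branch on row 2: col 2 → 2; col 6 → 1; col 7 → 1; col 8 → 2.
Sum: 2 + 1 + 1 + 2 = 6.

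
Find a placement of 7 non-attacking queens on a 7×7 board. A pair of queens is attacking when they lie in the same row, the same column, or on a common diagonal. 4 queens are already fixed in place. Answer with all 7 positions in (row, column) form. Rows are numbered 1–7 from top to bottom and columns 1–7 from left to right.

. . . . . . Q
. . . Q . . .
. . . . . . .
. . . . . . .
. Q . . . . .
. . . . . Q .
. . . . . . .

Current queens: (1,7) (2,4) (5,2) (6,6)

Row 3: attacked by (1,7)→{5,7}; (2,4)→{3,4,5}; (5,2)→{2,4}; (6,6)→{3,6}. Safe: 1. Place at column 1.
Row 4: attacked by (1,7)→{4,7}; (2,4)→{2,4,6}; (3,1)→{1,2}; (5,2)→{1,2,3}; (6,6)→{4,6}. Safe: 5. Place at column 5.
Row 7: attacked by (1,7)→{1,7}; (2,4)→{4}; (3,1)→{1,5}; (4,5)→{2,5}; (5,2)→{2,4}; (6,6)→{5,6,7}. Safe: 3. Place at column 3.
Columns [7, 4, 1, 5, 2, 6, 3], r−c [-6, -2, 2, -1, 3, 0, 4], r+c [8, 6, 4, 9, 7, 12, 10] are all distinct, so no two queens attack.

(1,7) (2,4) (3,1) (4,5) (5,2) (6,6) (7,3)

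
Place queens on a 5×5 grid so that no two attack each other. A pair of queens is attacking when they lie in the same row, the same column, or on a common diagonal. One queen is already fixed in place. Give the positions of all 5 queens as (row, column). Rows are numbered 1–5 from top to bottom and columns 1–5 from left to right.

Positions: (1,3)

Row 2: attacked by (1,3)→{2,3,4}. Safe: 1, 5. Place at column 5.
Row 3: attacked by (1,3)→{1,3,5}; (2,5)→{4,5}. Safe: 2. Place at column 2.
Row 4: attacked by (1,3)→{3}; (2,5)→{3,5}; (3,2)→{1,2,3}. Safe: 4. Place at column 4.
Row 5: attacked by (1,3)→{3}; (2,5)→{2,5}; (3,2)→{2,4}; (4,4)→{3,4,5}. Safe: 1. Place at column 1.
Columns [3, 5, 2, 4, 1], r−c [-2, -3, 1, 0, 4], r+c [4, 7, 5, 8, 6] are all distinct, so no two queens attack.

(1,3) (2,5) (3,2) (4,4) (5,1)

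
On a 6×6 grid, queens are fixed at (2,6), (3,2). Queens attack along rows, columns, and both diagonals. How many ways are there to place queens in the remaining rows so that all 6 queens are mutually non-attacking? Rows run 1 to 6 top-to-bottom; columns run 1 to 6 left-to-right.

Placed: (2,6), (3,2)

1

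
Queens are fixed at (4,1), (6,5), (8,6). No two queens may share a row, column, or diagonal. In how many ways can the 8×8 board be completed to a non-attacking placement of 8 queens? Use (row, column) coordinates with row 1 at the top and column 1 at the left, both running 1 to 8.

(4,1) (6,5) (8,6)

Branch on row 1: col 2 → 0; col 3 → 0; col 7 → 1; col 8 → 1.
Sum: 0 + 0 + 1 + 1 = 2.

2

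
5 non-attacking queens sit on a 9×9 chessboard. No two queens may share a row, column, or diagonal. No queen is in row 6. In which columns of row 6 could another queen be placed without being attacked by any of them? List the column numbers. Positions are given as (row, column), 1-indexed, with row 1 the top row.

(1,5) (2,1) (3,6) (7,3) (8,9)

(1,5) attacks row 6 at column 5.
(2,1) attacks row 6 at column 1 and diagonals 5.
(3,6) attacks row 6 at column 6 and diagonals 3, 9.
(7,3) attacks row 6 at column 3 and diagonals 2, 4.
(8,9) attacks row 6 at column 9 and diagonals 7.
Attacked columns: {1, 2, 3, 4, 5, 6, 7, 9}. Safe: {8}.

columns 8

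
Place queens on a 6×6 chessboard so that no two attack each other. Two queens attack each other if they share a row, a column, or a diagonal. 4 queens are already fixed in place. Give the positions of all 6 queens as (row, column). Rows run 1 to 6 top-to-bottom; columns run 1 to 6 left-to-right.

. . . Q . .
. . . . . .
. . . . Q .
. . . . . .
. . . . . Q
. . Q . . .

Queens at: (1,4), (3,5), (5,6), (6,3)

(1,4) (2,1) (3,5) (4,2) (5,6) (6,3)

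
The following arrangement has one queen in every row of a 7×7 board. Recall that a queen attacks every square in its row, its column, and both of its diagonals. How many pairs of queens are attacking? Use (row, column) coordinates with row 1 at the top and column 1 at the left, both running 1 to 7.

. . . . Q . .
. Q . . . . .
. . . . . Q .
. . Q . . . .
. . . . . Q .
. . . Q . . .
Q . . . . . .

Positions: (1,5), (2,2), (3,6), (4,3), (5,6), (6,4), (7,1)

1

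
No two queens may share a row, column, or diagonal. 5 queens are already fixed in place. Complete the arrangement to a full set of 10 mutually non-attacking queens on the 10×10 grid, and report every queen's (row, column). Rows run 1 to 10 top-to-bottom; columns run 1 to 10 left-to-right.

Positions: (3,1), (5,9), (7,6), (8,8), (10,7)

Row 1: attacked by (3,1)→{1,3}; (5,9)→{5,9}; (7,6)→{6}; (8,8)→{1,8}; (10,7)→{7}. Safe: 2, 4, 10. Place at column 10.
Row 2: attacked by (1,10)→{9,10}; (3,1)→{1,2}; (5,9)→{6,9}; (7,6)→{1,6}; (8,8)→{2,8}; (10,7)→{7}. Safe: 3, 4, 5. Place at column 4.
Row 4: attacked by (1,10)→{7,10}; (2,4)→{2,4,6}; (3,1)→{1,2}; (5,9)→{8,9,10}; (7,6)→{3,6,9}; (8,8)→{4,8}; (10,7)→{1,7}. Safe: 5. Place at column 5.
Row 6: attacked by (1,10)→{5,10}; (2,4)→{4,8}; (3,1)→{1,4}; (4,5)→{3,5,7}; (5,9)→{8,9,10}; (7,6)→{5,6,7}; (8,8)→{6,8,10}; (10,7)→{3,7}. Safe: 2. Place at column 2.
Row 9: attacked by (1,10)→{2,10}; (2,4)→{4}; (3,1)→{1,7}; (4,5)→{5,10}; (5,9)→{5,9}; (6,2)→{2,5}; (7,6)→{4,6,8}; (8,8)→{7,8,9}; (10,7)→{6,7,8}. Safe: 3. Place at column 3.
Columns [10, 4, 1, 5, 9, 2, 6, 8, 3, 7], r−c [-9, -2, 2, -1, -4, 4, 1, 0, 6, 3], r+c [11, 6, 4, 9, 14, 8, 13, 16, 12, 17] are all distinct, so no two queens attack.

(1,10) (2,4) (3,1) (4,5) (5,9) (6,2) (7,6) (8,8) (9,3) (10,7)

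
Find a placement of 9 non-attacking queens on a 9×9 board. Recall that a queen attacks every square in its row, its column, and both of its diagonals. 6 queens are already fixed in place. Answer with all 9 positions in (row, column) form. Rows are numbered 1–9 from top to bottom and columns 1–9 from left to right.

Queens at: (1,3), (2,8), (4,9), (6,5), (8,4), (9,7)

Row 3: attacked by (1,3)→{1,3,5}; (2,8)→{7,8,9}; (4,9)→{8,9}; (6,5)→{2,5,8}; (8,4)→{4,9}; (9,7)→{1,7}. Safe: 6. Place at column 6.
Row 5: attacked by (1,3)→{3,7}; (2,8)→{5,8}; (3,6)→{4,6,8}; (4,9)→{8,9}; (6,5)→{4,5,6}; (8,4)→{1,4,7}; (9,7)→{3,7}. Safe: 2. Place at column 2.
Row 7: attacked by (1,3)→{3,9}; (2,8)→{3,8}; (3,6)→{2,6}; (4,9)→{6,9}; (5,2)→{2,4}; (6,5)→{4,5,6}; (8,4)→{3,4,5}; (9,7)→{5,7,9}. Safe: 1. Place at column 1.
Columns [3, 8, 6, 9, 2, 5, 1, 4, 7], r−c [-2, -6, -3, -5, 3, 1, 6, 4, 2], r+c [4, 10, 9, 13, 7, 11, 8, 12, 16] are all distinct, so no two queens attack.

(1,3) (2,8) (3,6) (4,9) (5,2) (6,5) (7,1) (8,4) (9,7)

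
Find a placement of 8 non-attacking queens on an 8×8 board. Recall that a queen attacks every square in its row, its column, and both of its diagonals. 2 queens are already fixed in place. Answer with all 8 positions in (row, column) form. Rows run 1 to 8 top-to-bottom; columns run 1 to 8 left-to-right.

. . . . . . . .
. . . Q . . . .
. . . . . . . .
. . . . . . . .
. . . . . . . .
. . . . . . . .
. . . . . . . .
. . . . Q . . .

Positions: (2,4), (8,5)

(1,8) (2,4) (3,1) (4,3) (5,6) (6,2) (7,7) (8,5)

Row 1: attacked by (2,4)→{3,4,5}; (8,5)→{5}. Safe: 1, 2, 6, 7, 8. Place at column 8.
Row 3: attacked by (1,8)→{6,8}; (2,4)→{3,4,5}; (8,5)→{5}. Safe: 1, 2, 7. Place at column 1.
Row 4: attacked by (1,8)→{5,8}; (2,4)→{2,4,6}; (3,1)→{1,2}; (8,5)→{1,5}. Safe: 3, 7. Place at column 3.
Row 5: attacked by (1,8)→{4,8}; (2,4)→{1,4,7}; (3,1)→{1,3}; (4,3)→{2,3,4}; (8,5)→{2,5,8}. Safe: 6. Place at column 6.
Row 6: attacked by (1,8)→{3,8}; (2,4)→{4,8}; (3,1)→{1,4}; (4,3)→{1,3,5}; (5,6)→{5,6,7}; (8,5)→{3,5,7}. Safe: 2. Place at column 2.
Row 7: attacked by (1,8)→{2,8}; (2,4)→{4}; (3,1)→{1,5}; (4,3)→{3,6}; (5,6)→{4,6,8}; (6,2)→{1,2,3}; (8,5)→{4,5,6}. Safe: 7. Place at column 7.
Columns [8, 4, 1, 3, 6, 2, 7, 5], r−c [-7, -2, 2, 1, -1, 4, 0, 3], r+c [9, 6, 4, 7, 11, 8, 14, 13] are all distinct, so no two queens attack.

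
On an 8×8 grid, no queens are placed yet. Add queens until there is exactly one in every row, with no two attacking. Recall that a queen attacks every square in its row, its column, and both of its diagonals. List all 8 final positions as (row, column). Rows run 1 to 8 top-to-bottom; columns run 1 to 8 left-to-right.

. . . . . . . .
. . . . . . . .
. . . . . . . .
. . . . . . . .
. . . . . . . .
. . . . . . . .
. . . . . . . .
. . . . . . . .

(1,8) (2,4) (3,1) (4,3) (5,6) (6,2) (7,7) (8,5)

Row 1: Safe: 1, 2, 3, 4, 5, 6, 7, 8. Place at column 8.
Row 2: attacked by (1,8)→{7,8}. Safe: 1, 2, 3, 4, 5, 6. Place at column 4.
Row 3: attacked by (1,8)→{6,8}; (2,4)→{3,4,5}. Safe: 1, 2, 7. Place at column 1.
Row 4: attacked by (1,8)→{5,8}; (2,4)→{2,4,6}; (3,1)→{1,2}. Safe: 3, 7. Place at column 3.
Row 5: attacked by (1,8)→{4,8}; (2,4)→{1,4,7}; (3,1)→{1,3}; (4,3)→{2,3,4}. Safe: 5, 6. Place at column 6.
Row 6: attacked by (1,8)→{3,8}; (2,4)→{4,8}; (3,1)→{1,4}; (4,3)→{1,3,5}; (5,6)→{5,6,7}. Safe: 2. Place at column 2.
Row 7: attacked by (1,8)→{2,8}; (2,4)→{4}; (3,1)→{1,5}; (4,3)→{3,6}; (5,6)→{4,6,8}; (6,2)→{1,2,3}. Safe: 7. Place at column 7.
Row 8: attacked by (1,8)→{1,8}; (2,4)→{4}; (3,1)→{1,6}; (4,3)→{3,7}; (5,6)→{3,6}; (6,2)→{2,4}; (7,7)→{6,7,8}. Safe: 5. Place at column 5.
Columns [8, 4, 1, 3, 6, 2, 7, 5], r−c [-7, -2, 2, 1, -1, 4, 0, 3], r+c [9, 6, 4, 7, 11, 8, 14, 13] are all distinct, so no two queens attack.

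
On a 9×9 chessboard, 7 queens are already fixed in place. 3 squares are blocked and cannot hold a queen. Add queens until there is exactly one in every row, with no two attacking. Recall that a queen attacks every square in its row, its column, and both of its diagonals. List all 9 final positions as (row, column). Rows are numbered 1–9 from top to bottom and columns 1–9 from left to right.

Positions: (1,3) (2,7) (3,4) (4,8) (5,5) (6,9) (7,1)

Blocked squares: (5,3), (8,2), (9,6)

Row 8: attacked by (1,3)→{3}; (2,7)→{1,7}; (3,4)→{4,9}; (4,8)→{4,8}; (5,5)→{2,5,8}; (6,9)→{7,9}; (7,1)→{1,2}. Blocked: 2. Safe: 6. Place at column 6.
Row 9: attacked by (1,3)→{3}; (2,7)→{7}; (3,4)→{4}; (4,8)→{3,8}; (5,5)→{1,5,9}; (6,9)→{6,9}; (7,1)→{1,3}; (8,6)→{5,6,7}. Blocked: 6. Safe: 2. Place at column 2.
Columns [3, 7, 4, 8, 5, 9, 1, 6, 2], r−c [-2, -5, -1, -4, 0, -3, 6, 2, 7], r+c [4, 9, 7, 12, 10, 15, 8, 14, 11] are all distinct, so no two queens attack.

(1,3) (2,7) (3,4) (4,8) (5,5) (6,9) (7,1) (8,6) (9,2)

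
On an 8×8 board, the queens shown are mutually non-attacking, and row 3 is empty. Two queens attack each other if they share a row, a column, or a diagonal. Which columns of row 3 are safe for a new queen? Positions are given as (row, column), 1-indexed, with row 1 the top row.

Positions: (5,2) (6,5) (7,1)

(5,2) attacks row 3 at column 2 and diagonals 4.
(6,5) attacks row 3 at column 5 and diagonals 2, 8.
(7,1) attacks row 3 at column 1 and diagonals 5.
Attacked columns: {1, 2, 4, 5, 8}. Safe: {3, 6, 7}.

columns 3, 6, 7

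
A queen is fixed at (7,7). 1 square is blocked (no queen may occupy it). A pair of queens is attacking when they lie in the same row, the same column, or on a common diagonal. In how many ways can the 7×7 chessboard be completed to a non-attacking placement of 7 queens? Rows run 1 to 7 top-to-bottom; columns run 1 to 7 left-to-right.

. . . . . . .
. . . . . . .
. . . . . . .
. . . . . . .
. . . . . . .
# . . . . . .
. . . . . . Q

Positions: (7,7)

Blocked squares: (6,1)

4

Branch on row 1: col 2 → 1; col 3 → 1; col 4 → 1; col 5 → 1; col 6 → 0.
Sum: 1 + 1 + 1 + 1 + 0 = 4.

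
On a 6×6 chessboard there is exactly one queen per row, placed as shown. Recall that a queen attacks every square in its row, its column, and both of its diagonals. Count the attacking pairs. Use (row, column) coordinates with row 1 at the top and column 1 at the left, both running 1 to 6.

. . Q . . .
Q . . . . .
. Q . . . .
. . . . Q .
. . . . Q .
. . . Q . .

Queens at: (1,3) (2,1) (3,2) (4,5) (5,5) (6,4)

3

Same column: (4,5)–(5,5) (column 5).
Same diagonal: (2,1)–(3,2) (|2−3| = |1−2| = 1); (5,5)–(6,4) (|5−6| = |5−4| = 1).
Total attacking pairs: 3.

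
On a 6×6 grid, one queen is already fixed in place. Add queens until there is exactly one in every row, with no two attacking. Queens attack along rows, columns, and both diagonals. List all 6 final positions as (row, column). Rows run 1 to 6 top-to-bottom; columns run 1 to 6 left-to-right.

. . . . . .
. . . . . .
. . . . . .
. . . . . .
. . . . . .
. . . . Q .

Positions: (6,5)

Row 1: attacked by (6,5)→{5}. Safe: 1, 2, 3, 4, 6. Place at column 2.
Row 2: attacked by (1,2)→{1,2,3}; (6,5)→{1,5}. Safe: 4, 6. Place at column 4.
Row 3: attacked by (1,2)→{2,4}; (2,4)→{3,4,5}; (6,5)→{2,5}. Safe: 1, 6. Place at column 6.
Row 4: attacked by (1,2)→{2,5}; (2,4)→{2,4,6}; (3,6)→{5,6}; (6,5)→{3,5}. Safe: 1. Place at column 1.
Row 5: attacked by (1,2)→{2,6}; (2,4)→{1,4}; (3,6)→{4,6}; (4,1)→{1,2}; (6,5)→{4,5,6}. Safe: 3. Place at column 3.
Columns [2, 4, 6, 1, 3, 5], r−c [-1, -2, -3, 3, 2, 1], r+c [3, 6, 9, 5, 8, 11] are all distinct, so no two queens attack.

(1,2) (2,4) (3,6) (4,1) (5,3) (6,5)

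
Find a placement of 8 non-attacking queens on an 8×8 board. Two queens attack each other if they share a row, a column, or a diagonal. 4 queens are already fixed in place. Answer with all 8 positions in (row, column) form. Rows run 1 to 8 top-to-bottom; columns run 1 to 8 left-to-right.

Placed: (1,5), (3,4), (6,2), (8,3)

Row 2: attacked by (1,5)→{4,5,6}; (3,4)→{3,4,5}; (6,2)→{2,6}; (8,3)→{3}. Safe: 1, 7, 8. Place at column 8.
Row 4: attacked by (1,5)→{2,5,8}; (2,8)→{6,8}; (3,4)→{3,4,5}; (6,2)→{2,4}; (8,3)→{3,7}. Safe: 1. Place at column 1.
Row 5: attacked by (1,5)→{1,5}; (2,8)→{5,8}; (3,4)→{2,4,6}; (4,1)→{1,2}; (6,2)→{1,2,3}; (8,3)→{3,6}. Safe: 7. Place at column 7.
Row 7: attacked by (1,5)→{5}; (2,8)→{3,8}; (3,4)→{4,8}; (4,1)→{1,4}; (5,7)→{5,7}; (6,2)→{1,2,3}; (8,3)→{2,3,4}. Safe: 6. Place at column 6.
Columns [5, 8, 4, 1, 7, 2, 6, 3], r−c [-4, -6, -1, 3, -2, 4, 1, 5], r+c [6, 10, 7, 5, 12, 8, 13, 11] are all distinct, so no two queens attack.

(1,5) (2,8) (3,4) (4,1) (5,7) (6,2) (7,6) (8,3)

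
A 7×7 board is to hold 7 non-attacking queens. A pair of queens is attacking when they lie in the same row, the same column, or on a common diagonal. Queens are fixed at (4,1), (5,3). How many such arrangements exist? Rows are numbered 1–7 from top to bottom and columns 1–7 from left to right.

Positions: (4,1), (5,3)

2

Branch on row 1: col 2 → 1; col 5 → 0; col 6 → 1.
Sum: 1 + 0 + 1 = 2.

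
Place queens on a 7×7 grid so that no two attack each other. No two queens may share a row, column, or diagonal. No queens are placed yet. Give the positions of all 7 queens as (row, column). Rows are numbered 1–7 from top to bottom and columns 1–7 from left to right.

Row 1: Safe: 1, 2, 3, 4, 5, 6, 7. Place at column 2.
Row 2: attacked by (1,2)→{1,2,3}. Safe: 4, 5, 6, 7. Place at column 7.
Row 3: attacked by (1,2)→{2,4}; (2,7)→{6,7}. Safe: 1, 3, 5. Place at column 5.
Row 4: attacked by (1,2)→{2,5}; (2,7)→{5,7}; (3,5)→{4,5,6}. Safe: 1, 3. Place at column 3.
Row 5: attacked by (1,2)→{2,6}; (2,7)→{4,7}; (3,5)→{3,5,7}; (4,3)→{2,3,4}. Safe: 1. Place at column 1.
Row 6: attacked by (1,2)→{2,7}; (2,7)→{3,7}; (3,5)→{2,5}; (4,3)→{1,3,5}; (5,1)→{1,2}. Safe: 4, 6. Place at column 6.
Row 7: attacked by (1,2)→{2}; (2,7)→{2,7}; (3,5)→{1,5}; (4,3)→{3,6}; (5,1)→{1,3}; (6,6)→{5,6,7}. Safe: 4. Place at column 4.
Columns [2, 7, 5, 3, 1, 6, 4], r−c [-1, -5, -2, 1, 4, 0, 3], r+c [3, 9, 8, 7, 6, 12, 11] are all distinct, so no two queens attack.

(1,2) (2,7) (3,5) (4,3) (5,1) (6,6) (7,4)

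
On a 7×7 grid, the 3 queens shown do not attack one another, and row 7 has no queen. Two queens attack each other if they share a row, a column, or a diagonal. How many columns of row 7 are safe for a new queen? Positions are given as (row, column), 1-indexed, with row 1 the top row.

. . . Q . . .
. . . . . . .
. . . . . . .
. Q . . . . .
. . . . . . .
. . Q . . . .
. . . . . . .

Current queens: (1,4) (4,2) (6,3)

(1,4) attacks row 7 at column 4.
(4,2) attacks row 7 at column 2 and diagonals 5.
(6,3) attacks row 7 at column 3 and diagonals 2, 4.
Attacked columns: {2, 3, 4, 5}. Safe: {1, 6, 7}.

3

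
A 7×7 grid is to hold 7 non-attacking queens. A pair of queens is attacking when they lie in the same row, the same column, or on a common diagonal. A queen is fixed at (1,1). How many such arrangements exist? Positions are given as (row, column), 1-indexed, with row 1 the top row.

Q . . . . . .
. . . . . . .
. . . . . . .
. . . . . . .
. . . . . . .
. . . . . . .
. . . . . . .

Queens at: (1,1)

4

Branch on row 2: col 3 → 1; col 4 → 1; col 5 → 1; col 6 → 1; col 7 → 0.
Sum: 1 + 1 + 1 + 1 + 0 = 4.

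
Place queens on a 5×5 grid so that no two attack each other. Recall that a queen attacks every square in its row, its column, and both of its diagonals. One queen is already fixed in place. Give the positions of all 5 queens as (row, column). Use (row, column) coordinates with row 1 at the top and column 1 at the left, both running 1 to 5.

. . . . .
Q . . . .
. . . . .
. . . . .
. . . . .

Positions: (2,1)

Row 1: attacked by (2,1)→{1,2}. Safe: 3, 4, 5. Place at column 4.
Row 3: attacked by (1,4)→{2,4}; (2,1)→{1,2}. Safe: 3, 5. Place at column 3.
Row 4: attacked by (1,4)→{1,4}; (2,1)→{1,3}; (3,3)→{2,3,4}. Safe: 5. Place at column 5.
Row 5: attacked by (1,4)→{4}; (2,1)→{1,4}; (3,3)→{1,3,5}; (4,5)→{4,5}. Safe: 2. Place at column 2.
Columns [4, 1, 3, 5, 2], r−c [-3, 1, 0, -1, 3], r+c [5, 3, 6, 9, 7] are all distinct, so no two queens attack.

(1,4) (2,1) (3,3) (4,5) (5,2)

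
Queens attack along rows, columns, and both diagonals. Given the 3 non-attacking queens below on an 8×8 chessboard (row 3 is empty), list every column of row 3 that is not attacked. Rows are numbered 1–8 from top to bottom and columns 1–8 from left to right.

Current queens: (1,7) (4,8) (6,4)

(1,7) attacks row 3 at column 7 and diagonals 5.
(4,8) attacks row 3 at column 8 and diagonals 7.
(6,4) attacks row 3 at column 4 and diagonals 1, 7.
Attacked columns: {1, 4, 5, 7, 8}. Safe: {2, 3, 6}.

columns 2, 3, 6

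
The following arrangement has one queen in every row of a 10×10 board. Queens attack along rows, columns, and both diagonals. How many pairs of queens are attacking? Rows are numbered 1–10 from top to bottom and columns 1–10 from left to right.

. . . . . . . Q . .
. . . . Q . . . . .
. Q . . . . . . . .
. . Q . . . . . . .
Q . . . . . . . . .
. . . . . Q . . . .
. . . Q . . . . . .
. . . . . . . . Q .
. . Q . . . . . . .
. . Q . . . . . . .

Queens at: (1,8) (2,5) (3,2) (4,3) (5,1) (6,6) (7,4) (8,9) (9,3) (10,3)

6

Same column: (4,3)–(9,3) (column 3); (4,3)–(10,3) (column 3); (9,3)–(10,3) (column 3).
Same diagonal: (2,5)–(4,3) (|2−4| = |5−3| = 2); (3,2)–(4,3) (|3−4| = |2−3| = 1); (6,6)–(9,3) (|6−9| = |6−3| = 3).
Total attacking pairs: 6.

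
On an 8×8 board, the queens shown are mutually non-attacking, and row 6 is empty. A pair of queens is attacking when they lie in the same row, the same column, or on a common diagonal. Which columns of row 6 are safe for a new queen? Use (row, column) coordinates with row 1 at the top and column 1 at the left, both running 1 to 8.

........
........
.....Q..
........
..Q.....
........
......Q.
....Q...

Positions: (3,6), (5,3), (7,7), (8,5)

columns 1

(3,6) attacks row 6 at column 6 and diagonals 3.
(5,3) attacks row 6 at column 3 and diagonals 2, 4.
(7,7) attacks row 6 at column 7 and diagonals 6, 8.
(8,5) attacks row 6 at column 5 and diagonals 3, 7.
Attacked columns: {2, 3, 4, 5, 6, 7, 8}. Safe: {1}.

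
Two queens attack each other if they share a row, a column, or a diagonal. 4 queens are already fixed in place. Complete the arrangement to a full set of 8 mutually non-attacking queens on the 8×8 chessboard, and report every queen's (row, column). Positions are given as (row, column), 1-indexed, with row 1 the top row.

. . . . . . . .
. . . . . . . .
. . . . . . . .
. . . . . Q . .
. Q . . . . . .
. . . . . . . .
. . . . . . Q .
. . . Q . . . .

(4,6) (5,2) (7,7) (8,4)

Row 1: attacked by (4,6)→{3,6}; (5,2)→{2,6}; (7,7)→{1,7}; (8,4)→{4}. Safe: 5, 8. Place at column 8.
Row 2: attacked by (1,8)→{7,8}; (4,6)→{4,6,8}; (5,2)→{2,5}; (7,7)→{2,7}; (8,4)→{4}. Safe: 1, 3. Place at column 3.
Row 3: attacked by (1,8)→{6,8}; (2,3)→{2,3,4}; (4,6)→{5,6,7}; (5,2)→{2,4}; (7,7)→{3,7}; (8,4)→{4}. Safe: 1. Place at column 1.
Row 6: attacked by (1,8)→{3,8}; (2,3)→{3,7}; (3,1)→{1,4}; (4,6)→{4,6,8}; (5,2)→{1,2,3}; (7,7)→{6,7,8}; (8,4)→{2,4,6}. Safe: 5. Place at column 5.
Columns [8, 3, 1, 6, 2, 5, 7, 4], r−c [-7, -1, 2, -2, 3, 1, 0, 4], r+c [9, 5, 4, 10, 7, 11, 14, 12] are all distinct, so no two queens attack.

(1,8) (2,3) (3,1) (4,6) (5,2) (6,5) (7,7) (8,4)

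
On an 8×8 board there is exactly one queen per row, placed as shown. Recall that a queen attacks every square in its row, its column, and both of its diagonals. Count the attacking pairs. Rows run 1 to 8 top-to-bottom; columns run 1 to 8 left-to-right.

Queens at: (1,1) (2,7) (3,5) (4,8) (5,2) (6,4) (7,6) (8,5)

Same column: (3,5)–(8,5) (column 5).
Same diagonal: (5,2)–(8,5) (|5−8| = |2−5| = 3); (7,6)–(8,5) (|7−8| = |6−5| = 1).
Total attacking pairs: 3.

3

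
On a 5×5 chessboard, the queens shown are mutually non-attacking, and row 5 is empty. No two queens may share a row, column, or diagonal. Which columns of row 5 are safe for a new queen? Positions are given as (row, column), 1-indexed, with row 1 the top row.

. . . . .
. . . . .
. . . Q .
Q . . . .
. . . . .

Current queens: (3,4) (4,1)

columns 3, 5

(3,4) attacks row 5 at column 4 and diagonals 2.
(4,1) attacks row 5 at column 1 and diagonals 2.
Attacked columns: {1, 2, 4}. Safe: {3, 5}.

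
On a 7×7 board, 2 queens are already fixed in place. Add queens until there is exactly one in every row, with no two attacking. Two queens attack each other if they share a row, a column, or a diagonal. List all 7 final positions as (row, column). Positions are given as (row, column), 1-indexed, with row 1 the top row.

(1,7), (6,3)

(1,7) (2,2) (3,4) (4,6) (5,1) (6,3) (7,5)

Row 2: attacked by (1,7)→{6,7}; (6,3)→{3,7}. Safe: 1, 2, 4, 5. Place at column 2.
Row 3: attacked by (1,7)→{5,7}; (2,2)→{1,2,3}; (6,3)→{3,6}. Safe: 4. Place at column 4.
Row 4: attacked by (1,7)→{4,7}; (2,2)→{2,4}; (3,4)→{3,4,5}; (6,3)→{1,3,5}. Safe: 6. Place at column 6.
Row 5: attacked by (1,7)→{3,7}; (2,2)→{2,5}; (3,4)→{2,4,6}; (4,6)→{5,6,7}; (6,3)→{2,3,4}. Safe: 1. Place at column 1.
Row 7: attacked by (1,7)→{1,7}; (2,2)→{2,7}; (3,4)→{4}; (4,6)→{3,6}; (5,1)→{1,3}; (6,3)→{2,3,4}. Safe: 5. Place at column 5.
Columns [7, 2, 4, 6, 1, 3, 5], r−c [-6, 0, -1, -2, 4, 3, 2], r+c [8, 4, 7, 10, 6, 9, 12] are all distinct, so no two queens attack.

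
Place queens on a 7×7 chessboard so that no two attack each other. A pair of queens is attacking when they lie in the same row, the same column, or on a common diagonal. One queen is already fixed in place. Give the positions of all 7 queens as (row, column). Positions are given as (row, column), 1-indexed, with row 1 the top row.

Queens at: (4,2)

(1,3) (2,5) (3,7) (4,2) (5,4) (6,6) (7,1)

Row 1: attacked by (4,2)→{2,5}. Safe: 1, 3, 4, 6, 7. Place at column 3.
Row 2: attacked by (1,3)→{2,3,4}; (4,2)→{2,4}. Safe: 1, 5, 6, 7. Place at column 5.
Row 3: attacked by (1,3)→{1,3,5}; (2,5)→{4,5,6}; (4,2)→{1,2,3}. Safe: 7. Place at column 7.
Row 5: attacked by (1,3)→{3,7}; (2,5)→{2,5}; (3,7)→{5,7}; (4,2)→{1,2,3}. Safe: 4, 6. Place at column 4.
Row 6: attacked by (1,3)→{3}; (2,5)→{1,5}; (3,7)→{4,7}; (4,2)→{2,4}; (5,4)→{3,4,5}. Safe: 6. Place at column 6.
Row 7: attacked by (1,3)→{3}; (2,5)→{5}; (3,7)→{3,7}; (4,2)→{2,5}; (5,4)→{2,4,6}; (6,6)→{5,6,7}. Safe: 1. Place at column 1.
Columns [3, 5, 7, 2, 4, 6, 1], r−c [-2, -3, -4, 2, 1, 0, 6], r+c [4, 7, 10, 6, 9, 12, 8] are all distinct, so no two queens attack.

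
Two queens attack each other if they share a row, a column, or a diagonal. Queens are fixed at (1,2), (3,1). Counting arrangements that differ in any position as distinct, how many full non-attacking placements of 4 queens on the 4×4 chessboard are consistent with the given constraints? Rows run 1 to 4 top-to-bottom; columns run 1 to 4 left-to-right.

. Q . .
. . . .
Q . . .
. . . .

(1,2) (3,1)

1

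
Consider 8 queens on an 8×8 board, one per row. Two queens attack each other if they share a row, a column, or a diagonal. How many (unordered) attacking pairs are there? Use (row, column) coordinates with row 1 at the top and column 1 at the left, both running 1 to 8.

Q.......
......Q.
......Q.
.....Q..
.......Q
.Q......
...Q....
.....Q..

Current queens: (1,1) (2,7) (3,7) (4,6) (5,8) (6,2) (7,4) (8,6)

Same column: (2,7)–(3,7) (column 7); (4,6)–(8,6) (column 6).
Same diagonal: (3,7)–(4,6) (|3−4| = |7−6| = 1).
Total attacking pairs: 3.

3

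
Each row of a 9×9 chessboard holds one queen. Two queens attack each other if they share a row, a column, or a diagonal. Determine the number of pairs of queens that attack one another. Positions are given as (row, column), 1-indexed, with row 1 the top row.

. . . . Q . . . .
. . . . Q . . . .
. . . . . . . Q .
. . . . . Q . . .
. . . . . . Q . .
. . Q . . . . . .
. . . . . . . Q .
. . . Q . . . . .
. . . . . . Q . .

5

Same column: (1,5)–(2,5) (column 5); (3,8)–(7,8) (column 8); (5,7)–(9,7) (column 7).
Same diagonal: (4,6)–(5,7) (|4−5| = |6−7| = 1); (5,7)–(8,4) (|5−8| = |7−4| = 3).
Total attacking pairs: 5.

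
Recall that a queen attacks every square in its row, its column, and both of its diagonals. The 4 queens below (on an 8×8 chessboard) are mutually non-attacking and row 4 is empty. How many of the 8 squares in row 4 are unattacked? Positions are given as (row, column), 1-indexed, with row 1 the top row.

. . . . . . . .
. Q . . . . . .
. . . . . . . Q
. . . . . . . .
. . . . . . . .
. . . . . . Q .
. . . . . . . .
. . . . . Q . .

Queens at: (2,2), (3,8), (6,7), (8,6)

2

(2,2) attacks row 4 at column 2 and diagonals 4.
(3,8) attacks row 4 at column 8 and diagonals 7.
(6,7) attacks row 4 at column 7 and diagonals 5.
(8,6) attacks row 4 at column 6 and diagonals 2.
Attacked columns: {2, 4, 5, 6, 7, 8}. Safe: {1, 3}.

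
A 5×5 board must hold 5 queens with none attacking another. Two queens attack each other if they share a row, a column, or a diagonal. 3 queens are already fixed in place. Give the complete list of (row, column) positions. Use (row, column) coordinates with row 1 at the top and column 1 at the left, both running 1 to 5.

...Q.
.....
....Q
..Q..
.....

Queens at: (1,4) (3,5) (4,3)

(1,4) (2,2) (3,5) (4,3) (5,1)

Row 2: attacked by (1,4)→{3,4,5}; (3,5)→{4,5}; (4,3)→{1,3,5}. Safe: 2. Place at column 2.
Row 5: attacked by (1,4)→{4}; (2,2)→{2,5}; (3,5)→{3,5}; (4,3)→{2,3,4}. Safe: 1. Place at column 1.
Columns [4, 2, 5, 3, 1], r−c [-3, 0, -2, 1, 4], r+c [5, 4, 8, 7, 6] are all distinct, so no two queens attack.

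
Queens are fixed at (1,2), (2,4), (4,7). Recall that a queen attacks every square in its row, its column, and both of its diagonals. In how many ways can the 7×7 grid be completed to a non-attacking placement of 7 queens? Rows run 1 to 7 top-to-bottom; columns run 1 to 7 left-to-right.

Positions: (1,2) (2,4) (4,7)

Branch on row 3: col 1 → 1.
Sum: 1 = 1.

1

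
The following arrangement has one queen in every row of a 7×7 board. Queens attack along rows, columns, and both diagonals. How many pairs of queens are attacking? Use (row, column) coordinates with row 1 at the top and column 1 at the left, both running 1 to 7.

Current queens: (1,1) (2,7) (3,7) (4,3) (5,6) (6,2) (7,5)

1

Same column: (2,7)–(3,7) (column 7).
Total attacking pairs: 1.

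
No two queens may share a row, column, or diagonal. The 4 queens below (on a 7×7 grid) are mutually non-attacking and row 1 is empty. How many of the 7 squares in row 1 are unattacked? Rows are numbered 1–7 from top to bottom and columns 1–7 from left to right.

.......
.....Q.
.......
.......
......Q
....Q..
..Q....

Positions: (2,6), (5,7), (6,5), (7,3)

3

(2,6) attacks row 1 at column 6 and diagonals 5, 7.
(5,7) attacks row 1 at column 7 and diagonals 3.
(6,5) attacks row 1 at column 5.
(7,3) attacks row 1 at column 3.
Attacked columns: {3, 5, 6, 7}. Safe: {1, 2, 4}.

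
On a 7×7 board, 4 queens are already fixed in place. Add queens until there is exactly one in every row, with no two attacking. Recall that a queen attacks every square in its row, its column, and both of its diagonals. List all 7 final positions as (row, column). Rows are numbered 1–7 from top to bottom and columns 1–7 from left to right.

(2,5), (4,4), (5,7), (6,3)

(1,2) (2,5) (3,1) (4,4) (5,7) (6,3) (7,6)

Row 1: attacked by (2,5)→{4,5,6}; (4,4)→{1,4,7}; (5,7)→{3,7}; (6,3)→{3}. Safe: 2. Place at column 2.
Row 3: attacked by (1,2)→{2,4}; (2,5)→{4,5,6}; (4,4)→{3,4,5}; (5,7)→{5,7}; (6,3)→{3,6}. Safe: 1. Place at column 1.
Row 7: attacked by (1,2)→{2}; (2,5)→{5}; (3,1)→{1,5}; (4,4)→{1,4,7}; (5,7)→{5,7}; (6,3)→{2,3,4}. Safe: 6. Place at column 6.
Columns [2, 5, 1, 4, 7, 3, 6], r−c [-1, -3, 2, 0, -2, 3, 1], r+c [3, 7, 4, 8, 12, 9, 13] are all distinct, so no two queens attack.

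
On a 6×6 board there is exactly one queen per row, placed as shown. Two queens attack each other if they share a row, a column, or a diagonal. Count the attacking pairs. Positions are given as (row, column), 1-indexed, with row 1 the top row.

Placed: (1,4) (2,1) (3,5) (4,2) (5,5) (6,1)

2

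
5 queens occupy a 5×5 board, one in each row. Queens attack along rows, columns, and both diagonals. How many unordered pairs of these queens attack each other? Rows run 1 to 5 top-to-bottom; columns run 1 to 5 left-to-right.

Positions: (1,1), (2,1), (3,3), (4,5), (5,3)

3

Same column: (1,1)–(2,1) (column 1); (3,3)–(5,3) (column 3).
Same diagonal: (1,1)–(3,3) (|1−3| = |1−3| = 2).
Total attacking pairs: 3.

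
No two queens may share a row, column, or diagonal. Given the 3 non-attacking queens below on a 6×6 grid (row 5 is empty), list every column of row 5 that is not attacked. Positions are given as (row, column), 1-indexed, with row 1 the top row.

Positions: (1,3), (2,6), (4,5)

columns 1, 2

(1,3) attacks row 5 at column 3.
(2,6) attacks row 5 at column 6 and diagonals 3.
(4,5) attacks row 5 at column 5 and diagonals 4, 6.
Attacked columns: {3, 4, 5, 6}. Safe: {1, 2}.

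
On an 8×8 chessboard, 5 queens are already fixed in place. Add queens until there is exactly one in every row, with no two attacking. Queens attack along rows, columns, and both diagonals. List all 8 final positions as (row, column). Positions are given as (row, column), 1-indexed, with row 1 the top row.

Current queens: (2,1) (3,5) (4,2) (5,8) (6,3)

(1,6) (2,1) (3,5) (4,2) (5,8) (6,3) (7,7) (8,4)

Row 1: attacked by (2,1)→{1,2}; (3,5)→{3,5,7}; (4,2)→{2,5}; (5,8)→{4,8}; (6,3)→{3,8}. Safe: 6. Place at column 6.
Row 7: attacked by (1,6)→{6}; (2,1)→{1,6}; (3,5)→{1,5}; (4,2)→{2,5}; (5,8)→{6,8}; (6,3)→{2,3,4}. Safe: 7. Place at column 7.
Row 8: attacked by (1,6)→{6}; (2,1)→{1,7}; (3,5)→{5}; (4,2)→{2,6}; (5,8)→{5,8}; (6,3)→{1,3,5}; (7,7)→{6,7,8}. Safe: 4. Place at column 4.
Columns [6, 1, 5, 2, 8, 3, 7, 4], r−c [-5, 1, -2, 2, -3, 3, 0, 4], r+c [7, 3, 8, 6, 13, 9, 14, 12] are all distinct, so no two queens attack.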